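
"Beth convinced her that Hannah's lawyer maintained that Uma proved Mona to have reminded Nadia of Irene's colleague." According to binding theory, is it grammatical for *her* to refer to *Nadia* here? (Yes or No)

No

*Nadia* is an R-expression; Principle C requires it to be free (not bound by any c-commanding expression).
— her: object of the matrix clause; the pronoun c-commands the R-expression — coreference blocked (Principle C).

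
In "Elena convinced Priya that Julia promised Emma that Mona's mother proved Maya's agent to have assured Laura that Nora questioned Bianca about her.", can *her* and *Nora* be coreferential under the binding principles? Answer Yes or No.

No

*Nora* is an R-expression; Principle C requires it to be free (not bound by any c-commanding expression).
— her: second object of the clause headed by 'questioned'; the R-expression locally c-commands the pronoun — coreference blocked (Principle B on the pronoun).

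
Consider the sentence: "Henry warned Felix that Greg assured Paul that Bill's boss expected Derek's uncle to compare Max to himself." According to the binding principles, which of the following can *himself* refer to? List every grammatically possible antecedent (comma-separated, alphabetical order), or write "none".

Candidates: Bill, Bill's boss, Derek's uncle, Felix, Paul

Derek's uncle

*himself* is a reflexive; Principle A requires it to be bound within its binding domain — the clause headed by 'compare'.
— Bill: possessor inside the subject DP of the clause headed by 'expected'; does not c-command the reflexive — cannot bind it (Principle A).
— Bill's boss: subject of the clause headed by 'expected'; c-commands the reflexive but lies outside its binding domain — cannot bind it (Principle A).
— Derek's uncle: subject of the clause headed by 'compare'; c-commands the reflexive within its binding domain — allowed (Principle A).
— Felix: object of the matrix clause; c-commands the reflexive but lies outside its binding domain — cannot bind it (Principle A).
— Paul: object of the clause headed by 'assured'; c-commands the reflexive but lies outside its binding domain — cannot bind it (Principle A).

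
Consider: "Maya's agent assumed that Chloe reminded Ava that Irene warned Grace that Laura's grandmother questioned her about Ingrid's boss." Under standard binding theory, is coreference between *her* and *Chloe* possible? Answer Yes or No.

*Chloe* is an R-expression; Principle C requires it to be free (not bound by any c-commanding expression).
— her: object of the clause headed by 'questioned'; the pronoun does not c-command the R-expression — coreference allowed.

Yes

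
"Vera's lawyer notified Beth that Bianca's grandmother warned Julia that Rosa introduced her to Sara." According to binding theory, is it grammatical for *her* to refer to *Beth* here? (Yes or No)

Yes

*Beth* is an R-expression; Principle C requires it to be free (not bound by any c-commanding expression).
— her: object of the clause headed by 'introduced'; the pronoun does not c-command the R-expression — coreference allowed.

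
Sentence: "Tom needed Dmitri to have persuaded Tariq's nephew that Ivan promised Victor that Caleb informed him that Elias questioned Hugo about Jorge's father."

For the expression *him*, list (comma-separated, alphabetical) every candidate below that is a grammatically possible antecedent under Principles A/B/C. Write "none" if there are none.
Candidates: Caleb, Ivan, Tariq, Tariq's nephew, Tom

Ivan, Tariq, Tariq's nephew, Tom

*him* is a pronoun; Principle B requires it to be free in its binding domain — the clause headed by 'informed'.
— Caleb: subject of the clause headed by 'informed'; c-commands the pronoun within its binding domain — blocked (Principle B).
— Ivan: subject of the clause headed by 'promised'; c-commands the pronoun but lies outside its binding domain — allowed.
— Tariq: possessor inside the object DP of the clause headed by 'persuaded'; does not c-command the pronoun — Principle B does not apply; allowed.
— Tariq's nephew: object of the clause headed by 'persuaded'; c-commands the pronoun but lies outside its binding domain — allowed.
— Tom: subject of the matrix clause; c-commands the pronoun but lies outside its binding domain — allowed.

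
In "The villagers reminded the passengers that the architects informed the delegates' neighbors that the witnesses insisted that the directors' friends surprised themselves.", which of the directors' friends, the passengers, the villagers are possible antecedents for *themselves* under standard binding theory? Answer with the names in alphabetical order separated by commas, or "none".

the directors' friends

*themselves* is a reflexive; Principle A requires it to be bound within its binding domain — the clause headed by 'surprised'.
— the directors' friends: subject of the clause headed by 'surprised'; c-commands the reflexive within its binding domain — allowed (Principle A).
— the passengers: object of the matrix clause; c-commands the reflexive but lies outside its binding domain — cannot bind it (Principle A).
— the villagers: subject of the matrix clause; c-commands the reflexive but lies outside its binding domain — cannot bind it (Principle A).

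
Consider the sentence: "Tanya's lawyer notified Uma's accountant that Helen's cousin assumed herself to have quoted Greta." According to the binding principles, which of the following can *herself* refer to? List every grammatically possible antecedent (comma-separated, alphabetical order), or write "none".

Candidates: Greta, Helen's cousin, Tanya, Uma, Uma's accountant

*herself* is a reflexive; Principle A requires it to be bound within its binding domain — the clause headed by 'assumed'.
— Greta: object of the clause headed by 'quoted'; does not c-command the reflexive — cannot bind it (Principle A).
— Helen's cousin: subject of the clause headed by 'assumed'; c-commands the reflexive within its binding domain — allowed (Principle A).
— Tanya: possessor inside the subject DP of the matrix clause; does not c-command the reflexive — cannot bind it (Principle A).
— Uma: possessor inside the object DP of the matrix clause; does not c-command the reflexive — cannot bind it (Principle A).
— Uma's accountant: object of the matrix clause; c-commands the reflexive but lies outside its binding domain — cannot bind it (Principle A).

Helen's cousin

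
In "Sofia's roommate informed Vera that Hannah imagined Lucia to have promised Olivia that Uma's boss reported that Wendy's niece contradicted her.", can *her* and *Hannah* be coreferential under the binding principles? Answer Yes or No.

*Hannah* is an R-expression; Principle C requires it to be free (not bound by any c-commanding expression).
— her: object of the clause headed by 'contradicted'; the pronoun does not c-command the R-expression — coreference allowed.

Yes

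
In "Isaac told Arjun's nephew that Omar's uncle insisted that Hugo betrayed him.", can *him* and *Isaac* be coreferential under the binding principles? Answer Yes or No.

Yes

*Isaac* is an R-expression; Principle C requires it to be free (not bound by any c-commanding expression).
— him: object of the clause headed by 'betrayed'; the pronoun does not c-command the R-expression — coreference allowed.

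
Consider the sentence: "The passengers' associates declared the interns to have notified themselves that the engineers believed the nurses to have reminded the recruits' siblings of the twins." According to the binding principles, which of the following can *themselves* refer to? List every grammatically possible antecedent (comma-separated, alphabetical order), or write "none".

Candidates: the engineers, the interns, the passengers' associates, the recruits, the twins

*themselves* is a reflexive; Principle A requires it to be bound within its binding domain — the clause headed by 'notified'.
— the engineers: subject of the clause headed by 'believed'; does not c-command the reflexive — cannot bind it (Principle A).
— the interns: subject of the clause headed by 'notified'; c-commands the reflexive within its binding domain — allowed (Principle A).
— the passengers' associates: subject of the matrix clause; c-commands the reflexive but lies outside its binding domain — cannot bind it (Principle A).
— the recruits: possessor inside the object DP of the clause headed by 'reminded'; does not c-command the reflexive — cannot bind it (Principle A).
— the twins: second object of the clause headed by 'reminded'; does not c-command the reflexive — cannot bind it (Principle A).

the interns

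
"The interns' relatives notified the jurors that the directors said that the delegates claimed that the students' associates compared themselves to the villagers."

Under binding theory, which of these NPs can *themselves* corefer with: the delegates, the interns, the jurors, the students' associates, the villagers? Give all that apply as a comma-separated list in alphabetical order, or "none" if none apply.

the students' associates

*themselves* is a reflexive; Principle A requires it to be bound within its binding domain — the clause headed by 'compared'.
— the delegates: subject of the clause headed by 'claimed'; c-commands the reflexive but lies outside its binding domain — cannot bind it (Principle A).
— the interns: possessor inside the subject DP of the matrix clause; does not c-command the reflexive — cannot bind it (Principle A).
— the jurors: object of the matrix clause; c-commands the reflexive but lies outside its binding domain — cannot bind it (Principle A).
— the students' associates: subject of the clause headed by 'compared'; c-commands the reflexive within its binding domain — allowed (Principle A).
— the villagers: second object of the clause headed by 'compared'; does not c-command the reflexive — cannot bind it (Principle A).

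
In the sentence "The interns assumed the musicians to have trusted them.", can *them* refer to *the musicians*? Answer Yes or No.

No

*them* is a pronoun; Principle B requires it to be free in its binding domain — the clause headed by 'trusted'.
— the musicians: subject of the clause headed by 'trusted'; c-commands the pronoun within its binding domain — blocked (Principle B).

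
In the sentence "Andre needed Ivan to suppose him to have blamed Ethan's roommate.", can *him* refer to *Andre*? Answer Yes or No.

*him* is a pronoun; Principle B requires it to be free in its binding domain — the clause headed by 'suppose'.
— Andre: subject of the matrix clause; c-commands the pronoun but lies outside its binding domain — allowed.

Yes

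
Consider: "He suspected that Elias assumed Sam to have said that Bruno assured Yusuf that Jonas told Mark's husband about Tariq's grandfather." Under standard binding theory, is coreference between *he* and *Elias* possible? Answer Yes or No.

*Elias* is an R-expression; Principle C requires it to be free (not bound by any c-commanding expression).
— he: subject of the matrix clause; the pronoun c-commands the R-expression — coreference blocked (Principle C).

No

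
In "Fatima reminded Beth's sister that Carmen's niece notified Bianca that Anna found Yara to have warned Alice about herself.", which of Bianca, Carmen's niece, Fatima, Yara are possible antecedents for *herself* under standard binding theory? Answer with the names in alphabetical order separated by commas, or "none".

Yara

*herself* is a reflexive; Principle A requires it to be bound within its binding domain — the clause headed by 'warned'.
— Bianca: object of the clause headed by 'notified'; c-commands the reflexive but lies outside its binding domain — cannot bind it (Principle A).
— Carmen's niece: subject of the clause headed by 'notified'; c-commands the reflexive but lies outside its binding domain — cannot bind it (Principle A).
— Fatima: subject of the matrix clause; c-commands the reflexive but lies outside its binding domain — cannot bind it (Principle A).
— Yara: subject of the clause headed by 'warned'; c-commands the reflexive within its binding domain — allowed (Principle A).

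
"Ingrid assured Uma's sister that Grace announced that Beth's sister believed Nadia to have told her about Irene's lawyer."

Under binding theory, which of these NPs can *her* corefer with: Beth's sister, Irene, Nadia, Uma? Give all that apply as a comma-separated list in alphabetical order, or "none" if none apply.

*her* is a pronoun; Principle B requires it to be free in its binding domain — the clause headed by 'told'.
— Beth's sister: subject of the clause headed by 'believed'; c-commands the pronoun but lies outside its binding domain — allowed.
— Irene: possessor inside the second object DP of the clause headed by 'told'; is c-commanded by the pronoun; coreference would bind this R-expression — blocked (Principle C).
— Nadia: subject of the clause headed by 'told'; c-commands the pronoun within its binding domain — blocked (Principle B).
— Uma: possessor inside the object DP of the matrix clause; does not c-command the pronoun — Principle B does not apply; allowed.

Beth's sister, Uma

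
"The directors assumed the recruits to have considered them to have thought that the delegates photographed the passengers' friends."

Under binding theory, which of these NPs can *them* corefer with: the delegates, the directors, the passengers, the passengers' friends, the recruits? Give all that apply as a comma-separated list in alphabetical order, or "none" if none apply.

*them* is a pronoun; Principle B requires it to be free in its binding domain — the clause headed by 'considered'.
— the delegates: subject of the clause headed by 'photographed'; is c-commanded by the pronoun; coreference would bind this R-expression — blocked (Principle C).
— the directors: subject of the matrix clause; c-commands the pronoun but lies outside its binding domain — allowed.
— the passengers: possessor inside the object DP of the clause headed by 'photographed'; is c-commanded by the pronoun; coreference would bind this R-expression — blocked (Principle C).
— the passengers' friends: object of the clause headed by 'photographed'; is c-commanded by the pronoun; coreference would bind this R-expression — blocked (Principle C).
— the recruits: subject of the clause headed by 'considered'; c-commands the pronoun within its binding domain — blocked (Principle B).

the directors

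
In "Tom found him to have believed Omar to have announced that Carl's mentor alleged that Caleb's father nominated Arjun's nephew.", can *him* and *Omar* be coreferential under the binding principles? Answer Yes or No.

*Omar* is an R-expression; Principle C requires it to be free (not bound by any c-commanding expression).
— him: subject of the clause headed by 'believed'; the pronoun c-commands the R-expression — coreference blocked (Principle C).

No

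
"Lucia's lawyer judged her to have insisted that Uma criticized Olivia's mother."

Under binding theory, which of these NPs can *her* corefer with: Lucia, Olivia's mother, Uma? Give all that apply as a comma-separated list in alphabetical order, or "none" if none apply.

Lucia

*her* is a pronoun; Principle B requires it to be free in its binding domain — the matrix clause.
— Lucia: possessor inside the subject DP of the matrix clause; does not c-command the pronoun — Principle B does not apply; allowed.
— Olivia's mother: object of the clause headed by 'criticized'; is c-commanded by the pronoun; coreference would bind this R-expression — blocked (Principle C).
— Uma: subject of the clause headed by 'criticized'; is c-commanded by the pronoun; coreference would bind this R-expression — blocked (Principle C).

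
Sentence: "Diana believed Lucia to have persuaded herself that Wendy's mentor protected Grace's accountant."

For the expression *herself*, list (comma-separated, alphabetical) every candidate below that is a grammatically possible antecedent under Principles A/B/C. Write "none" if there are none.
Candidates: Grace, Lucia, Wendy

Lucia

*herself* is a reflexive; Principle A requires it to be bound within its binding domain — the clause headed by 'persuaded'.
— Grace: possessor inside the object DP of the clause headed by 'protected'; does not c-command the reflexive — cannot bind it (Principle A).
— Lucia: subject of the clause headed by 'persuaded'; c-commands the reflexive within its binding domain — allowed (Principle A).
— Wendy: possessor inside the subject DP of the clause headed by 'protected'; does not c-command the reflexive — cannot bind it (Principle A).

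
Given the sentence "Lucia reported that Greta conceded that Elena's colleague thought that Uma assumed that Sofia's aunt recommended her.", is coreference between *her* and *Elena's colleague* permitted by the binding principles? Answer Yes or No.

Yes

*her* is a pronoun; Principle B requires it to be free in its binding domain — the clause headed by 'recommended'.
— Elena's colleague: subject of the clause headed by 'thought'; c-commands the pronoun but lies outside its binding domain — allowed.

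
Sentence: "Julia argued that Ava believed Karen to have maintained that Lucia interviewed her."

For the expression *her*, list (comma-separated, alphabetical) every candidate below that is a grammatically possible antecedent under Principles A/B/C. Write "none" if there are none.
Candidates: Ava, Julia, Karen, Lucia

*her* is a pronoun; Principle B requires it to be free in its binding domain — the clause headed by 'interviewed'.
— Ava: subject of the clause headed by 'believed'; c-commands the pronoun but lies outside its binding domain — allowed.
— Julia: subject of the matrix clause; c-commands the pronoun but lies outside its binding domain — allowed.
— Karen: subject of the clause headed by 'maintained'; c-commands the pronoun but lies outside its binding domain — allowed.
— Lucia: subject of the clause headed by 'interviewed'; c-commands the pronoun within its binding domain — blocked (Principle B).

Ava, Julia, Karen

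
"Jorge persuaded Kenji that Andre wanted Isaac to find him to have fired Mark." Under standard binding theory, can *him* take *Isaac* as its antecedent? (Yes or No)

No

*him* is a pronoun; Principle B requires it to be free in its binding domain — the clause headed by 'find'.
— Isaac: subject of the clause headed by 'find'; c-commands the pronoun within its binding domain — blocked (Principle B).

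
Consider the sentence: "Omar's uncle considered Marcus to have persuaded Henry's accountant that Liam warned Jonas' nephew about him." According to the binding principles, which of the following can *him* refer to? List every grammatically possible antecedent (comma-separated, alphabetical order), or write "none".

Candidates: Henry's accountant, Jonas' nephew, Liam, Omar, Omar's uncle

Henry's accountant, Omar, Omar's uncle

*him* is a pronoun; Principle B requires it to be free in its binding domain — the clause headed by 'warned'.
— Henry's accountant: object of the clause headed by 'persuaded'; c-commands the pronoun but lies outside its binding domain — allowed.
— Jonas' nephew: object of the clause headed by 'warned'; c-commands the pronoun within its binding domain — blocked (Principle B).
— Liam: subject of the clause headed by 'warned'; c-commands the pronoun within its binding domain — blocked (Principle B).
— Omar: possessor inside the subject DP of the matrix clause; does not c-command the pronoun — Principle B does not apply; allowed.
— Omar's uncle: subject of the matrix clause; c-commands the pronoun but lies outside its binding domain — allowed.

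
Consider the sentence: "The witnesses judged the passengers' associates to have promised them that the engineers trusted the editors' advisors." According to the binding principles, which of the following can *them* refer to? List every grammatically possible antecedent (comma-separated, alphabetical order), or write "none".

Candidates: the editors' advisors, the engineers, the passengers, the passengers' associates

the passengers

*them* is a pronoun; Principle B requires it to be free in its binding domain — the clause headed by 'promised'.
— the editors' advisors: object of the clause headed by 'trusted'; is c-commanded by the pronoun; coreference would bind this R-expression — blocked (Principle C).
— the engineers: subject of the clause headed by 'trusted'; is c-commanded by the pronoun; coreference would bind this R-expression — blocked (Principle C).
— the passengers: possessor inside the subject DP of the clause headed by 'promised'; does not c-command the pronoun — Principle B does not apply; allowed.
— the passengers' associates: subject of the clause headed by 'promised'; c-commands the pronoun within its binding domain — blocked (Principle B).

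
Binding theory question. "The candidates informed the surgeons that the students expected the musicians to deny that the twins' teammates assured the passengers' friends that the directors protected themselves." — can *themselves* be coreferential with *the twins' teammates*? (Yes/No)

*themselves* is a reflexive; Principle A requires it to be bound within its binding domain — the clause headed by 'protected'.
— the twins' teammates: subject of the clause headed by 'assured'; c-commands the reflexive but lies outside its binding domain — cannot bind it (Principle A).

No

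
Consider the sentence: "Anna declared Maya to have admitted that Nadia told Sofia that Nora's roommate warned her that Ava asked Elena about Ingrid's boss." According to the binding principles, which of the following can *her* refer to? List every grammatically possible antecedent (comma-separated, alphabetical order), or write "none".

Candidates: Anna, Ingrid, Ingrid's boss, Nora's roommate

Anna

*her* is a pronoun; Principle B requires it to be free in its binding domain — the clause headed by 'warned'.
— Anna: subject of the matrix clause; c-commands the pronoun but lies outside its binding domain — allowed.
— Ingrid: possessor inside the second object DP of the clause headed by 'asked'; is c-commanded by the pronoun; coreference would bind this R-expression — blocked (Principle C).
— Ingrid's boss: second object of the clause headed by 'asked'; is c-commanded by the pronoun; coreference would bind this R-expression — blocked (Principle C).
— Nora's roommate: subject of the clause headed by 'warned'; c-commands the pronoun within its binding domain — blocked (Principle B).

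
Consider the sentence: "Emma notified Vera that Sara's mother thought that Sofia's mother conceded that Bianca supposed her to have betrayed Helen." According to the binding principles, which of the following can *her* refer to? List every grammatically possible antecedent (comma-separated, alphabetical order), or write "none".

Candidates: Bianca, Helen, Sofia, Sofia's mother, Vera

*her* is a pronoun; Principle B requires it to be free in its binding domain — the clause headed by 'supposed'.
— Bianca: subject of the clause headed by 'supposed'; c-commands the pronoun within its binding domain — blocked (Principle B).
— Helen: object of the clause headed by 'betrayed'; is c-commanded by the pronoun; coreference would bind this R-expression — blocked (Principle C).
— Sofia: possessor inside the subject DP of the clause headed by 'conceded'; does not c-command the pronoun — Principle B does not apply; allowed.
— Sofia's mother: subject of the clause headed by 'conceded'; c-commands the pronoun but lies outside its binding domain — allowed.
— Vera: object of the matrix clause; c-commands the pronoun but lies outside its binding domain — allowed.

Sofia, Sofia's mother, Vera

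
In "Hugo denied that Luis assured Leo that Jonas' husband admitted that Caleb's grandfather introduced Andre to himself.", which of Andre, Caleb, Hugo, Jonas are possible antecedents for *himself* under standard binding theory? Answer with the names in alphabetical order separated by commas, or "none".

*himself* is a reflexive; Principle A requires it to be bound within its binding domain — the clause headed by 'introduced'.
— Andre: object of the clause headed by 'introduced'; c-commands the reflexive within its binding domain — allowed (Principle A).
— Caleb: possessor inside the subject DP of the clause headed by 'introduced'; does not c-command the reflexive — cannot bind it (Principle A).
— Hugo: subject of the matrix clause; c-commands the reflexive but lies outside its binding domain — cannot bind it (Principle A).
— Jonas: possessor inside the subject DP of the clause headed by 'admitted'; does not c-command the reflexive — cannot bind it (Principle A).

Andre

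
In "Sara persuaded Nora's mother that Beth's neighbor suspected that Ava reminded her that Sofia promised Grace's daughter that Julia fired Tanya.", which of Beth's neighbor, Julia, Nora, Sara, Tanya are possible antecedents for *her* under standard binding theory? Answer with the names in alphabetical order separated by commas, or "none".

Beth's neighbor, Nora, Sara

*her* is a pronoun; Principle B requires it to be free in its binding domain — the clause headed by 'reminded'.
— Beth's neighbor: subject of the clause headed by 'suspected'; c-commands the pronoun but lies outside its binding domain — allowed.
— Julia: subject of the clause headed by 'fired'; is c-commanded by the pronoun; coreference would bind this R-expression — blocked (Principle C).
— Nora: possessor inside the object DP of the matrix clause; does not c-command the pronoun — Principle B does not apply; allowed.
— Sara: subject of the matrix clause; c-commands the pronoun but lies outside its binding domain — allowed.
— Tanya: object of the clause headed by 'fired'; is c-commanded by the pronoun; coreference would bind this R-expression — blocked (Principle C).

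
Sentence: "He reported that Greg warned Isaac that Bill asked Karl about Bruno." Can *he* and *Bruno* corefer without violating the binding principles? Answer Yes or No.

No

*Bruno* is an R-expression; Principle C requires it to be free (not bound by any c-commanding expression).
— he: subject of the matrix clause; the pronoun c-commands the R-expression — coreference blocked (Principle C).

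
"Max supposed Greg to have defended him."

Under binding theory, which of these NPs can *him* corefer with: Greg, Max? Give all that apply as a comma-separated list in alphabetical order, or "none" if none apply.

*him* is a pronoun; Principle B requires it to be free in its binding domain — the clause headed by 'defended'.
— Greg: subject of the clause headed by 'defended'; c-commands the pronoun within its binding domain — blocked (Principle B).
— Max: subject of the matrix clause; c-commands the pronoun but lies outside its binding domain — allowed.

Max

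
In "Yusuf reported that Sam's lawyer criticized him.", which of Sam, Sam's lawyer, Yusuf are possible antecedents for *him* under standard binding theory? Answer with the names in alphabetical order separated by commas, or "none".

*him* is a pronoun; Principle B requires it to be free in its binding domain — the clause headed by 'criticized'.
— Sam: possessor inside the subject DP of the clause headed by 'criticized'; does not c-command the pronoun — Principle B does not apply; allowed.
— Sam's lawyer: subject of the clause headed by 'criticized'; c-commands the pronoun within its binding domain — blocked (Principle B).
— Yusuf: subject of the matrix clause; c-commands the pronoun but lies outside its binding domain — allowed.

Sam, Yusuf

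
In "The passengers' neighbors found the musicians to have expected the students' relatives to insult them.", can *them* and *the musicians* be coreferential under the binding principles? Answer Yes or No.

*the musicians* is an R-expression; Principle C requires it to be free (not bound by any c-commanding expression).
— them: object of the clause headed by 'insult'; the pronoun does not c-command the R-expression — coreference allowed.

Yes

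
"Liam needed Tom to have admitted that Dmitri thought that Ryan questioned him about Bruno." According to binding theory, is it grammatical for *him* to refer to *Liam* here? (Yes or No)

*Liam* is an R-expression; Principle C requires it to be free (not bound by any c-commanding expression).
— him: object of the clause headed by 'questioned'; the pronoun does not c-command the R-expression — coreference allowed.

Yes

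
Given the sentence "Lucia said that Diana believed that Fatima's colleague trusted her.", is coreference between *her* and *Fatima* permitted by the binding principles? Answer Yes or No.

Yes

*her* is a pronoun; Principle B requires it to be free in its binding domain — the clause headed by 'trusted'.
— Fatima: possessor inside the subject DP of the clause headed by 'trusted'; does not c-command the pronoun — Principle B does not apply; allowed.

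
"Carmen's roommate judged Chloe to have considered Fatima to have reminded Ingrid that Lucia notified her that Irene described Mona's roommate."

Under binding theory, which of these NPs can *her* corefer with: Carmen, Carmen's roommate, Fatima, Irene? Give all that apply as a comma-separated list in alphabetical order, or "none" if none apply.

Carmen, Carmen's roommate, Fatima

*her* is a pronoun; Principle B requires it to be free in its binding domain — the clause headed by 'notified'.
— Carmen: possessor inside the subject DP of the matrix clause; does not c-command the pronoun — Principle B does not apply; allowed.
— Carmen's roommate: subject of the matrix clause; c-commands the pronoun but lies outside its binding domain — allowed.
— Fatima: subject of the clause headed by 'reminded'; c-commands the pronoun but lies outside its binding domain — allowed.
— Irene: subject of the clause headed by 'described'; is c-commanded by the pronoun; coreference would bind this R-expression — blocked (Principle C).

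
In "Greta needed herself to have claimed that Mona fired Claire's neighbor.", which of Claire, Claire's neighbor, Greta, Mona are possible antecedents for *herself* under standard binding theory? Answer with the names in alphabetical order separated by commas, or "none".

*herself* is a reflexive; Principle A requires it to be bound within its binding domain — the matrix clause.
— Claire: possessor inside the object DP of the clause headed by 'fired'; does not c-command the reflexive — cannot bind it (Principle A).
— Claire's neighbor: object of the clause headed by 'fired'; does not c-command the reflexive — cannot bind it (Principle A).
— Greta: subject of the matrix clause; c-commands the reflexive within its binding domain — allowed (Principle A).
— Mona: subject of the clause headed by 'fired'; does not c-command the reflexive — cannot bind it (Principle A).

Greta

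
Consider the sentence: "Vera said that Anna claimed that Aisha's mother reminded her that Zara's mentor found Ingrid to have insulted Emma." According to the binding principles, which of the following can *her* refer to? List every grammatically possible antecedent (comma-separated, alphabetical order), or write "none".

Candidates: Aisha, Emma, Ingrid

*her* is a pronoun; Principle B requires it to be free in its binding domain — the clause headed by 'reminded'.
— Aisha: possessor inside the subject DP of the clause headed by 'reminded'; does not c-command the pronoun — Principle B does not apply; allowed.
— Emma: object of the clause headed by 'insulted'; is c-commanded by the pronoun; coreference would bind this R-expression — blocked (Principle C).
— Ingrid: subject of the clause headed by 'insulted'; is c-commanded by the pronoun; coreference would bind this R-expression — blocked (Principle C).

Aisha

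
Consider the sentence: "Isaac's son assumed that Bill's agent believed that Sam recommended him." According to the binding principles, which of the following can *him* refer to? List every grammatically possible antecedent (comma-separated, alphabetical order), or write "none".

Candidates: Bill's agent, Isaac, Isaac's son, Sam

*him* is a pronoun; Principle B requires it to be free in its binding domain — the clause headed by 'recommended'.
— Bill's agent: subject of the clause headed by 'believed'; c-commands the pronoun but lies outside its binding domain — allowed.
— Isaac: possessor inside the subject DP of the matrix clause; does not c-command the pronoun — Principle B does not apply; allowed.
— Isaac's son: subject of the matrix clause; c-commands the pronoun but lies outside its binding domain — allowed.
— Sam: subject of the clause headed by 'recommended'; c-commands the pronoun within its binding domain — blocked (Principle B).

Bill's agent, Isaac, Isaac's son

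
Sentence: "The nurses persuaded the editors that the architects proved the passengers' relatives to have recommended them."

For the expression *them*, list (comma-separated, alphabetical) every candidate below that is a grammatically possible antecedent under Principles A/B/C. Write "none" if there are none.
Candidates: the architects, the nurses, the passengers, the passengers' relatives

the architects, the nurses, the passengers

*them* is a pronoun; Principle B requires it to be free in its binding domain — the clause headed by 'recommended'.
— the architects: subject of the clause headed by 'proved'; c-commands the pronoun but lies outside its binding domain — allowed.
— the nurses: subject of the matrix clause; c-commands the pronoun but lies outside its binding domain — allowed.
— the passengers: possessor inside the subject DP of the clause headed by 'recommended'; does not c-command the pronoun — Principle B does not apply; allowed.
— the passengers' relatives: subject of the clause headed by 'recommended'; c-commands the pronoun within its binding domain — blocked (Principle B).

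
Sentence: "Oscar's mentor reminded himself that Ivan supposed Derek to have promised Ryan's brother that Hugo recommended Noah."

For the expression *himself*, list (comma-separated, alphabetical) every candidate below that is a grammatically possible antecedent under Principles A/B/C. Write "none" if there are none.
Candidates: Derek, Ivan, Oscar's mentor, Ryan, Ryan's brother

Oscar's mentor

*himself* is a reflexive; Principle A requires it to be bound within its binding domain — the matrix clause.
— Derek: subject of the clause headed by 'promised'; does not c-command the reflexive — cannot bind it (Principle A).
— Ivan: subject of the clause headed by 'supposed'; does not c-command the reflexive — cannot bind it (Principle A).
— Oscar's mentor: subject of the matrix clause; c-commands the reflexive within its binding domain — allowed (Principle A).
— Ryan: possessor inside the object DP of the clause headed by 'promised'; does not c-command the reflexive — cannot bind it (Principle A).
— Ryan's brother: object of the clause headed by 'promised'; does not c-command the reflexive — cannot bind it (Principle A).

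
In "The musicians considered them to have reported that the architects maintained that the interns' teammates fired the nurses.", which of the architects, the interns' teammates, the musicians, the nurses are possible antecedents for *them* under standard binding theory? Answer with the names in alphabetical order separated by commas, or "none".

*them* is a pronoun; Principle B requires it to be free in its binding domain — the matrix clause.
— the architects: subject of the clause headed by 'maintained'; is c-commanded by the pronoun; coreference would bind this R-expression — blocked (Principle C).
— the interns' teammates: subject of the clause headed by 'fired'; is c-commanded by the pronoun; coreference would bind this R-expression — blocked (Principle C).
— the musicians: subject of the matrix clause; c-commands the pronoun within its binding domain — blocked (Principle B).
— the nurses: object of the clause headed by 'fired'; is c-commanded by the pronoun; coreference would bind this R-expression — blocked (Principle C).

none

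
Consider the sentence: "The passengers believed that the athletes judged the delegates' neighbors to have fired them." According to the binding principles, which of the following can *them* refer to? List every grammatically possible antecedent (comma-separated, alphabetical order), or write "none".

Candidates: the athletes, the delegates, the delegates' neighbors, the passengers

*them* is a pronoun; Principle B requires it to be free in its binding domain — the clause headed by 'fired'.
— the athletes: subject of the clause headed by 'judged'; c-commands the pronoun but lies outside its binding domain — allowed.
— the delegates: possessor inside the subject DP of the clause headed by 'fired'; does not c-command the pronoun — Principle B does not apply; allowed.
— the delegates' neighbors: subject of the clause headed by 'fired'; c-commands the pronoun within its binding domain — blocked (Principle B).
— the passengers: subject of the matrix clause; c-commands the pronoun but lies outside its binding domain — allowed.

the athletes, the delegates, the passengers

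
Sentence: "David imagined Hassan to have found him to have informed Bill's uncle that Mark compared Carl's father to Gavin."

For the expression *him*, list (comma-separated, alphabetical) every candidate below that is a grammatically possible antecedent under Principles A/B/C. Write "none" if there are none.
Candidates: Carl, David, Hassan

David

*him* is a pronoun; Principle B requires it to be free in its binding domain — the clause headed by 'found'.
— Carl: possessor inside the object DP of the clause headed by 'compared'; is c-commanded by the pronoun; coreference would bind this R-expression — blocked (Principle C).
— David: subject of the matrix clause; c-commands the pronoun but lies outside its binding domain — allowed.
— Hassan: subject of the clause headed by 'found'; c-commands the pronoun within its binding domain — blocked (Principle B).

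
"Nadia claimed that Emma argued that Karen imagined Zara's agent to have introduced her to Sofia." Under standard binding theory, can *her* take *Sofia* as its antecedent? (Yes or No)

*her* is a pronoun; Principle B requires it to be free in its binding domain — the clause headed by 'introduced'.
— Sofia: second object of the clause headed by 'introduced'; is c-commanded by the pronoun; coreference would bind this R-expression — blocked (Principle C).

No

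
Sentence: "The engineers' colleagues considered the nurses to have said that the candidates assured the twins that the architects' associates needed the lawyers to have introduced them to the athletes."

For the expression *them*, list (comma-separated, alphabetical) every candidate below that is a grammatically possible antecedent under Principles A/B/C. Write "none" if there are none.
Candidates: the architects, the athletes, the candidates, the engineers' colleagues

the architects, the candidates, the engineers' colleagues

*them* is a pronoun; Principle B requires it to be free in its binding domain — the clause headed by 'introduced'.
— the architects: possessor inside the subject DP of the clause headed by 'needed'; does not c-command the pronoun — Principle B does not apply; allowed.
— the athletes: second object of the clause headed by 'introduced'; is c-commanded by the pronoun; coreference would bind this R-expression — blocked (Principle C).
— the candidates: subject of the clause headed by 'assured'; c-commands the pronoun but lies outside its binding domain — allowed.
— the engineers' colleagues: subject of the matrix clause; c-commands the pronoun but lies outside its binding domain — allowed.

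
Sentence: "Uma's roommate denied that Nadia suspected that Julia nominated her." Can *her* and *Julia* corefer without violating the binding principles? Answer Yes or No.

No

*Julia* is an R-expression; Principle C requires it to be free (not bound by any c-commanding expression).
— her: object of the clause headed by 'nominated'; the R-expression locally c-commands the pronoun — coreference blocked (Principle B on the pronoun).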